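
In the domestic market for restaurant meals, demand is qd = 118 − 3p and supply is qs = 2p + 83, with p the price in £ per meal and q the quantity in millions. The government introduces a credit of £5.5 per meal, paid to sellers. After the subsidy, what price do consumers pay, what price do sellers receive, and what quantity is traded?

Without the subsidy, 118 − 3p = 2p + 83 gives 5p = 35, so p* = £7 and q* = 97.
With a per-unit subsidy paid to sellers, each receives p + 5.5 per unit sold, so supply becomes qs = 2(p + 5.5) + 83.
New equilibrium: consumers pay £4.8, sellers receive £10.3, q = 103.6. (Wedge: pb − ps = −5.5.)

Consumers pay £4.8; sellers receive £10.3; quantity = 103.6.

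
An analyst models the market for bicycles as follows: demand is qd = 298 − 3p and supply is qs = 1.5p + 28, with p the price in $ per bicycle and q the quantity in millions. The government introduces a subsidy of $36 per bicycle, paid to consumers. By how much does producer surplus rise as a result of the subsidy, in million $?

Without the subsidy, 298 − 3p = 1.5p + 28 gives 4.5p = 270, so p* = $60 and q* = 118.
With a per-unit subsidy paid to consumers, each effectively pays p − 36, so demand becomes qd = 298 − 3(p − 36).
Solving gives q = 154 with consumers paying $48 and producers receiving $84 (the $36 wedge).
ΔPS is the trapezoid between Q = 154 and Q = 118 of height $24: ½ · (118 + 154) · 24 = $3264.

Producer surplus rises by $3264 million.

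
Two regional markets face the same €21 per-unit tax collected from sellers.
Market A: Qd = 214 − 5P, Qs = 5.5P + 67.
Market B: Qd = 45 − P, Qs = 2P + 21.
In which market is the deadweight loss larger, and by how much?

Market A: pre-tax P* = €14, Q* = 144; post-tax Q = 89; deadweight loss = €577.5.
Market B: pre-tax P* = €8, Q* = 37; post-tax Q = 23; deadweight loss = €147.
Difference: €577.5 vs €147 → market A is larger by €430.5.

Market A, by €430.5.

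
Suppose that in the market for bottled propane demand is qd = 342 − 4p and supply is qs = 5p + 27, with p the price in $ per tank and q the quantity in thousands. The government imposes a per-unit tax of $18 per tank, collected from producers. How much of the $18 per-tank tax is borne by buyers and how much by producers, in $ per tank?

Without the tax, 342 − 4p = 5p + 27 gives 9p = 315, so p* = $35 and q* = 202.
With the tax collected from producers, supply shifts: qs = 5(p − 18) + 27.
Solving gives q = 162 with buyers paying $45 and producers receiving $27 (the $18 wedge).
Burden on buyers: $10; on producers: $8. (They sum to $18.)
The less price-elastic side of the market bears the larger share of a per-unit tax.

Buyers bear $10 per tank; producers bear $8 per tank.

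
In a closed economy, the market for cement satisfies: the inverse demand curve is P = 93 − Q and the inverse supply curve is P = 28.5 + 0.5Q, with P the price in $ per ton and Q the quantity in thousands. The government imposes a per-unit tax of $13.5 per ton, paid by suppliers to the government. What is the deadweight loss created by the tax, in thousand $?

Deadweight loss = $60.75 thousand.

Rewrite in direct form: Qd = 93 − P and Qs = 2P − 57.
Without the tax, 93 − P = 2P − 57 gives 3P = 150, so P* = $50 and Q* = 43.
With the tax collected from suppliers, supply shifts: Qs = 2(P − 13.5) − 57.
Solving gives Q = 34 with consumers paying $59 and suppliers receiving $45.5 (the $13.5 wedge).
Quantity falls by |ΔQ| = |43 − 34| = 9.
DWL = ½ · t · |ΔQ| = ½ · 13.5 · 9 = $60.75.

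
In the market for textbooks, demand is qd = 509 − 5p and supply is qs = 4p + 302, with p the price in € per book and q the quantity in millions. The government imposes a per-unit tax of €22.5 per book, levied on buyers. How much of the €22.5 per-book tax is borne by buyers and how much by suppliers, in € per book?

Without the tax, 509 − 5p = 4p + 302 gives 9p = 207, so p* = €23 and q* = 394.
With the tax collected from buyers, demand (in seller-price terms) shifts: qd = 509 − 5(p + 22.5).
Solving gives q = 344 with buyers paying €33 and suppliers receiving €10.5 (the €22.5 wedge).
Burden on buyers: €10; on suppliers: €12.5. (They sum to €22.5.)
The less price-elastic side of the market bears the larger share of a per-unit tax.

Buyers bear €10 per book; suppliers bear €12.5 per book.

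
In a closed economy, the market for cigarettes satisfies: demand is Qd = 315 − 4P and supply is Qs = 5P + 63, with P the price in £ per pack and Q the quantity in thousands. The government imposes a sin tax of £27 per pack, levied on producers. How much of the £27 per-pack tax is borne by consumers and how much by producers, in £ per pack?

Consumers bear £15 per pack; producers bear £12 per pack.

Without the tax, 315 − 4P = 5P + 63 gives 9P = 252, so P* = £28 and Q* = 203.
With the tax collected from producers, supply shifts: Qs = 5(P − 27) + 63.
New equilibrium: consumers pay £43, producers receive £16, Q = 143. (Wedge: Pb − Ps = 27.)
Burden on consumers: £15; on producers: £12. (They sum to £27.)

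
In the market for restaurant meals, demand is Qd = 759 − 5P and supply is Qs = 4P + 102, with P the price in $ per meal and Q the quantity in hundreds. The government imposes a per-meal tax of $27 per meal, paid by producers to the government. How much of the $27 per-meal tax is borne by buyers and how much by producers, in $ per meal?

Without the tax, 759 − 5P = 4P + 102 gives 9P = 657, so P* = $73 and Q* = 394.
With the tax collected from producers, supply shifts: Qs = 4(P − 27) + 102.
New equilibrium: buyers pay $85, producers receive $58, Q = 334. (Wedge: Pb − Ps = 27.)
Burden on buyers: $12; on producers: $15. (They sum to $27.)

Buyers bear $12 per meal; producers bear $15 per meal.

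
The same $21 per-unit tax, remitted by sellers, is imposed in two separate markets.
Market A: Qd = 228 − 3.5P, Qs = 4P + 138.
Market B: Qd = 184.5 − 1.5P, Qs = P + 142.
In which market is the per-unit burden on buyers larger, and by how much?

Market A, by $2.8.

Market A: pre-tax P* = $12, Q* = 186; post-tax Q = 146.8; per-unit burden on buyers = $11.2.
Market B: pre-tax P* = $17, Q* = 159; post-tax Q = 146.4; per-unit burden on buyers = $8.4.
Difference: $11.2 vs $8.4 → market A is larger by $2.8.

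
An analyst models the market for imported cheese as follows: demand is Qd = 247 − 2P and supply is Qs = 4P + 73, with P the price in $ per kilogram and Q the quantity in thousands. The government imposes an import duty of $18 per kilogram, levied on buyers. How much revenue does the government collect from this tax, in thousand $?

Without the tax, 247 − 2P = 4P + 73 gives 6P = 174, so P* = $29 and Q* = 189.
With the tax collected from buyers, demand (in seller-price terms) shifts: Qd = 247 − 2(P + 18).
Solving gives Q = 165 with buyers paying $41 and suppliers receiving $23 (the $18 wedge).
Revenue = t · Q = 18 · 165 = $2970.

Tax revenue = $2970 thousand.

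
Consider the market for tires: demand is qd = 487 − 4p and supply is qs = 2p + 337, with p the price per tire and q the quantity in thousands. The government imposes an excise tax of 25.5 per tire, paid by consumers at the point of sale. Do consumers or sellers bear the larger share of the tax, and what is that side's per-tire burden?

Without the tax, 487 − 4p = 2p + 337 gives 6p = 150, so p* = 25 and q* = 387.
With the tax collected from consumers, demand (in seller-price terms) shifts: qd = 487 − 4(p + 25.5).
Solving gives q = 353 with consumers paying 33.5 and sellers receiving 8 (the 25.5 wedge).
Per-tire burden: consumers 8.5, sellers 17.
Sellers take the larger share because supply is less price-elastic here (demand slope 4 vs supply slope 2).
The less price-elastic side of the market bears the larger share of a per-unit tax.

Sellers bear the larger share: 17 per tire.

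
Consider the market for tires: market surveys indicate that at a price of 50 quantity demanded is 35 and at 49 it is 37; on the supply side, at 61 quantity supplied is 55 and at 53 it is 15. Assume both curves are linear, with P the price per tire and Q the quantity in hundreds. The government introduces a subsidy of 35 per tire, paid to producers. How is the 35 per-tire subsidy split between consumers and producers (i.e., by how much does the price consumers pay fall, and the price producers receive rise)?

Demand slope: (37 − 35)/(49 − 50) = -2, so Qd = 135 − 2P.
Supply slope: (15 − 55)/(53 − 61) = 5, so Qs = 5P − 250.
Without the subsidy, 135 − 2P = 5P − 250 gives 7P = 385, so P* = 55 and Q* = 25.
With a per-unit subsidy paid to producers, each receives P + 35 per unit sold, so supply becomes Qs = 5(P + 35) − 250.
Solving gives Q = 75 with consumers paying 30 and producers receiving 65 (the 35 wedge).
Gain to consumers: 25; to producers: 10. (They sum to 35.)

Consumers gain 25 per tire; producers gain 10 per tire.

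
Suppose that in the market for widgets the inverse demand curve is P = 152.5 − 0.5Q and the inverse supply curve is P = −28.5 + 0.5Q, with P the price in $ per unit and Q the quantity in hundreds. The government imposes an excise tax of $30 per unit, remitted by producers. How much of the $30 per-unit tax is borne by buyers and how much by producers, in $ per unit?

Inverting to Q(P) form: Qd = 305 − 2P; Qs = 2P + 57.
Before the tax: set 305 − 2P = 2P + 57 → P* = $62, Q* = 181.
With the tax collected from producers, supply shifts: Qs = 2(P − 30) + 57.
Solving gives Q = 151 with buyers paying $77 and producers receiving $47 (the $30 wedge).
Burden on buyers: $15; on producers: $15. (They sum to $30.)
The less price-elastic side of the market bears the larger share of a per-unit tax.

Buyers bear $15 per unit; producers bear $15 per unit.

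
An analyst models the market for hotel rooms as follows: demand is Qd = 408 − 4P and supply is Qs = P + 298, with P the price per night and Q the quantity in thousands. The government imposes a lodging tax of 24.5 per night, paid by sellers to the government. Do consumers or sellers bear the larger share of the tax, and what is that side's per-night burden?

Sellers bear the larger share: 19.6 per night.

Before the tax: set 408 − 4P = P + 298 → P* = 22, Q* = 320.
With the tax collected from sellers, supply shifts: Qs = (P − 24.5) + 298.
Solving gives Q = 300.4 with consumers paying 26.9 and sellers receiving 2.4 (the 24.5 wedge).
Per-night burden: consumers 4.9, sellers 19.6.
Sellers take the larger share because supply is less price-elastic here (demand slope 4 vs supply slope 1).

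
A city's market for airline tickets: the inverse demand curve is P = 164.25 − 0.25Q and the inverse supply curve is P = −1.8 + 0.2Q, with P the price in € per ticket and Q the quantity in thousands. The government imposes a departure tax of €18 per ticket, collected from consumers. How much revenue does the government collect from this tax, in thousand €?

Tax revenue = €5922 thousand.

Rewrite in direct form: Qd = 657 − 4P and Qs = 5P + 9.
Before the tax: set 657 − 4P = 5P + 9 → P* = €72, Q* = 369.
With the tax collected from consumers, demand (in seller-price terms) shifts: Qd = 657 − 4(P + 18).
Solving gives Q = 329 with consumers paying €82 and suppliers receiving €64 (the €18 wedge).
Revenue = t · Q = 18 · 329 = €5922.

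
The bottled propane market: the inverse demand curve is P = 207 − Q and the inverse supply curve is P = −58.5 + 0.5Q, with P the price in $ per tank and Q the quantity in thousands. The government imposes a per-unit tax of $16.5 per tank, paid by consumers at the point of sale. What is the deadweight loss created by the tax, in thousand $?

Deadweight loss = $90.75 thousand.

Rewrite in direct form: Qd = 207 − P and Qs = 2P + 117.
Without the tax, 207 − P = 2P + 117 gives 3P = 90, so P* = $30 and Q* = 177.
With the tax collected from consumers, demand (in seller-price terms) shifts: Qd = 207 − (P + 16.5).
New equilibrium: consumers pay $41, suppliers receive $24.5, Q = 166. (Wedge: Pb − Ps = 16.5.)
Quantity falls by |ΔQ| = |177 − 166| = 11.
DWL = ½ · t · |ΔQ| = ½ · 16.5 · 11 = $90.75.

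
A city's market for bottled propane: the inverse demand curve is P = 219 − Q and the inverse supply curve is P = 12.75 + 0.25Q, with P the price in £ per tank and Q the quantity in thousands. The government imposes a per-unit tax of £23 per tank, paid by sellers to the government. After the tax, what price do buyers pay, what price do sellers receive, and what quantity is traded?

Buyers pay £72.4; sellers receive £49.4; quantity = 146.6.

Rewrite in direct form: Qd = 219 − P and Qs = 4P − 51.
Before the tax: set 219 − P = 4P − 51 → P* = £54, Q* = 165.
With the tax collected from sellers, supply shifts: Qs = 4(P − 23) − 51.
New equilibrium: buyers pay £72.4, sellers receive £49.4, Q = 146.6. (Wedge: Pb − Ps = 23.)
The less price-elastic side of the market bears the larger share of a per-unit tax.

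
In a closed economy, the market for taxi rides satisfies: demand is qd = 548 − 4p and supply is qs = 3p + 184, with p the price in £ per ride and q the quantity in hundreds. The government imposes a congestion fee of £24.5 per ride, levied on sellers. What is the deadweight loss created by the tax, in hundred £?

Without the tax, 548 − 4p = 3p + 184 gives 7p = 364, so p* = £52 and q* = 340.
With the tax collected from sellers, supply shifts: qs = 3(p − 24.5) + 184.
Solving gives q = 298 with consumers paying £62.5 and sellers receiving £38 (the £24.5 wedge).
Quantity falls by |ΔQ| = |340 − 298| = 42.
DWL = ½ · t · |ΔQ| = ½ · 24.5 · 42 = £514.5.

Deadweight loss = £514.5 hundred.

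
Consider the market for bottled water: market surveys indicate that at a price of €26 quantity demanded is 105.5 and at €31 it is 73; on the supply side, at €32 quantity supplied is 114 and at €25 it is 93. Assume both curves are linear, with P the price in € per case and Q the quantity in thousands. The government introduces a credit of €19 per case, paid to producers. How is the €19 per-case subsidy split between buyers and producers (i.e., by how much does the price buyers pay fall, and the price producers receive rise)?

Demand slope: (73 − 105.5)/(31 − 26) = -6.5, so Qd = 274.5 − 6.5P.
Supply slope: (93 − 114)/(25 − 32) = 3, so Qs = 3P + 18.
Without the subsidy, 274.5 − 6.5P = 3P + 18 gives 9.5P = 256.5, so P* = €27 and Q* = 99.
With a per-unit subsidy paid to producers, each receives P + 19 per unit sold, so supply becomes Qs = 3(P + 19) + 18.
Solving gives Q = 138 with buyers paying €21 and producers receiving €40 (the €19 wedge).
Gain to buyers: €6; to producers: €13. (They sum to €19.)

Buyers gain €6 per case; producers gain €13 per case.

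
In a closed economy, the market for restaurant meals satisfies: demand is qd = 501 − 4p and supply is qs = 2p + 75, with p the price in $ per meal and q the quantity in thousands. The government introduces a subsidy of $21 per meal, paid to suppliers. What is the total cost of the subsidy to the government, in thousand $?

Government outlay = $5145 thousand.

Without the subsidy, 501 − 4p = 2p + 75 gives 6p = 426, so p* = $71 and q* = 217.
With a per-unit subsidy paid to suppliers, each receives p + 21 per unit sold, so supply becomes qs = 2(p + 21) + 75.
New equilibrium: buyers pay $64, suppliers receive $85, q = 245. (Wedge: pb − ps = −21.)
Outlay = t · Q = 21 · 245 = $5145.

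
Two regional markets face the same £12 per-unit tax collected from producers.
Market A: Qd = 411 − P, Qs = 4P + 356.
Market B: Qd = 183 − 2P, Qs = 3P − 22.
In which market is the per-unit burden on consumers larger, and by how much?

Market A, by £2.4.

Market A: pre-tax P* = £11, Q* = 400; post-tax Q = 390.4; per-unit burden on consumers = £9.6.
Market B: pre-tax P* = £41, Q* = 101; post-tax Q = 86.6; per-unit burden on consumers = £7.2.
Difference: £9.6 vs £7.2 → market A is larger by £2.4.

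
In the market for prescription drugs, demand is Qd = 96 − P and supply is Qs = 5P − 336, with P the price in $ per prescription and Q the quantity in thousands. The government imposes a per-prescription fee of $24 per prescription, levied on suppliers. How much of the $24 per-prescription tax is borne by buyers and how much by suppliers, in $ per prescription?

Without the tax, 96 − P = 5P − 336 gives 6P = 432, so P* = $72 and Q* = 24.
With the tax collected from suppliers, supply shifts: Qs = 5(P − 24) − 336.
Solving gives Q = 4 with buyers paying $92 and suppliers receiving $68 (the $24 wedge).
Burden on buyers: $20; on suppliers: $4. (They sum to $24.)

Buyers bear $20 per prescription; suppliers bear $4 per prescription.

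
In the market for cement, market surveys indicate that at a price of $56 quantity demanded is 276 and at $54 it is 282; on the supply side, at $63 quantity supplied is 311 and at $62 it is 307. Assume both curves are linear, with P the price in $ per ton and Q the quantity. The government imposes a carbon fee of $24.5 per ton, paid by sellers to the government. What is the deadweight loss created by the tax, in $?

Deadweight loss = $514.5.

Demand slope: (282 − 276)/(54 − 56) = -3, so Qd = 444 − 3P.
Supply slope: (307 − 311)/(62 − 63) = 4, so Qs = 4P + 59.
Before the tax: set 444 − 3P = 4P + 59 → P* = $55, Q* = 279.
With the tax collected from sellers, supply shifts: Qs = 4(P − 24.5) + 59.
New equilibrium: buyers pay $69, sellers receive $44.5, Q = 237. (Wedge: Pb − Ps = 24.5.)
Quantity falls by |ΔQ| = |279 − 237| = 42.
DWL = ½ · t · |ΔQ| = ½ · 24.5 · 42 = $514.5.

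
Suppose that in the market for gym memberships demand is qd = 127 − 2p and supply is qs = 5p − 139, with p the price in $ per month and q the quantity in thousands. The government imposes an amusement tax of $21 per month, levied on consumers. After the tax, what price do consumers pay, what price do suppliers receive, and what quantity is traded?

Before the tax: set 127 − 2p = 5p − 139 → p* = $38, q* = 51.
With the tax collected from consumers, demand (in seller-price terms) shifts: qd = 127 − 2(p + 21).
Solving gives q = 21 with consumers paying $53 and suppliers receiving $32 (the $21 wedge).
The less price-elastic side of the market bears the larger share of a per-unit tax.

Consumers pay $53; suppliers receive $32; quantity = 21.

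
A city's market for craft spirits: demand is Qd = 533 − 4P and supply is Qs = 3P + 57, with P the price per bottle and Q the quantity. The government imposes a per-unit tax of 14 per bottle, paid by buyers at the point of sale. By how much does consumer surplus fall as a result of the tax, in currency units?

Consumer surplus falls by 1494.

Before the tax: set 533 − 4P = 3P + 57 → P* = 68, Q* = 261.
With the tax collected from buyers, demand (in seller-price terms) shifts: Qd = 533 − 4(P + 14).
Solving gives Q = 237 with buyers paying 74 and producers receiving 60 (the 14 wedge).
ΔCS is the trapezoid between Q = 237 and Q = 261 of height 6: ½ · (261 + 237) · 6 = 1494.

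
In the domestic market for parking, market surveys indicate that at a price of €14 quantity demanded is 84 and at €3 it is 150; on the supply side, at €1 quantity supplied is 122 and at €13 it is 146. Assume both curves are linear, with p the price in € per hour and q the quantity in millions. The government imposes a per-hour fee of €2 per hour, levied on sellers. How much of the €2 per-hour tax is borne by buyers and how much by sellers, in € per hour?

Demand slope: (150 − 84)/(3 − 14) = -6, so qd = 168 − 6p.
Supply slope: (146 − 122)/(13 − 1) = 2, so qs = 2p + 120.
Before the tax: set 168 − 6p = 2p + 120 → p* = €6, q* = 132.
With the tax collected from sellers, supply shifts: qs = 2(p − 2) + 120.
Solving gives q = 129 with buyers paying €6.5 and sellers receiving €4.5 (the €2 wedge).
Burden on buyers: €0.5; on sellers: €1.5. (They sum to €2.)
The less price-elastic side of the market bears the larger share of a per-unit tax.

Buyers bear €0.5 per hour; sellers bear €1.5 per hour.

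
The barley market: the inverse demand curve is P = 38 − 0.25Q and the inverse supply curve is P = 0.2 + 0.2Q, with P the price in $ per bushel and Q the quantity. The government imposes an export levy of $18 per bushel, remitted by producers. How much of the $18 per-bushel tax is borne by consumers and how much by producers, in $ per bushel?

Rewrite in direct form: Qd = 152 − 4P and Qs = 5P − 1.
Without the tax, 152 − 4P = 5P − 1 gives 9P = 153, so P* = $17 and Q* = 84.
With the tax collected from producers, supply shifts: Qs = 5(P − 18) − 1.
New equilibrium: consumers pay $27, producers receive $9, Q = 44. (Wedge: Pb − Ps = 18.)
Burden on consumers: $10; on producers: $8. (They sum to $18.)
The less price-elastic side of the market bears the larger share of a per-unit tax.

Consumers bear $10 per bushel; producers bear $8 per bushel.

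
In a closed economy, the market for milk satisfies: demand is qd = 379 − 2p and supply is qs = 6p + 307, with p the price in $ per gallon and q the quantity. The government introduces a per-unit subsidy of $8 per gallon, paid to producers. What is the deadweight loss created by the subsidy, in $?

Deadweight loss = $48.

Before the subsidy: set 379 − 2p = 6p + 307 → p* = $9, q* = 361.
With a per-unit subsidy paid to producers, each receives p + 8 per unit sold, so supply becomes qs = 6(p + 8) + 307.
Solving gives q = 373 with buyers paying $3 and producers receiving $11 (the $8 wedge).
Quantity rises by |ΔQ| = |361 − 373| = 12.
DWL = ½ · t · |ΔQ| = ½ · 8 · 12 = $48.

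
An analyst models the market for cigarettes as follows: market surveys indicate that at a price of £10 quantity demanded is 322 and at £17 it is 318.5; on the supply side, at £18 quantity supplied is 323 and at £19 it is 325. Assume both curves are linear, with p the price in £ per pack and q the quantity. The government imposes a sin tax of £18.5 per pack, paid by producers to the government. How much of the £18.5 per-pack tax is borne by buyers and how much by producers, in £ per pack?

Buyers bear £14.8 per pack; producers bear £3.7 per pack.

Demand slope: (318.5 − 322)/(17 − 10) = -0.5, so qd = 327 − 0.5p.
Supply slope: (325 − 323)/(19 − 18) = 2, so qs = 2p + 287.
Without the tax, 327 − 0.5p = 2p + 287 gives 2.5p = 40, so p* = £16 and q* = 319.
With the tax collected from producers, supply shifts: qs = 2(p − 18.5) + 287.
New equilibrium: buyers pay £30.8, producers receive £12.3, q = 311.6. (Wedge: pb − ps = 18.5.)
Burden on buyers: £14.8; on producers: £3.7. (They sum to £18.5.)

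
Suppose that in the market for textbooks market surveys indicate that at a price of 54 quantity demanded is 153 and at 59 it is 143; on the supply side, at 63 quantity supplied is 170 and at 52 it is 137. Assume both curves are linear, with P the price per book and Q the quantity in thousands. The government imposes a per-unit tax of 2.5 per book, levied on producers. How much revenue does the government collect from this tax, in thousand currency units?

Demand slope: (143 − 153)/(59 − 54) = -2, so Qd = 261 − 2P.
Supply slope: (137 − 170)/(52 − 63) = 3, so Qs = 3P − 19.
Without the tax, 261 − 2P = 3P − 19 gives 5P = 280, so P* = 56 and Q* = 149.
With the tax collected from producers, supply shifts: Qs = 3(P − 2.5) − 19.
Solving gives Q = 146 with buyers paying 57.5 and producers receiving 55 (the 2.5 wedge).
Revenue = t · Q = 2.5 · 146 = 365.

Tax revenue = 365 thousand.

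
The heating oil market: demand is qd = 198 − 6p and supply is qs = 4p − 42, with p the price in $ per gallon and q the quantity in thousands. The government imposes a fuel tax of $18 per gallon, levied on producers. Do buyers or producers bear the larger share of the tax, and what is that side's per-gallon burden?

Without the tax, 198 − 6p = 4p − 42 gives 10p = 240, so p* = $24 and q* = 54.
With the tax collected from producers, supply shifts: qs = 4(p − 18) − 42.
New equilibrium: buyers pay $31.2, producers receive $13.2, q = 10.8. (Wedge: pb − ps = 18.)
Per-gallon burden: buyers $7.2, producers $10.8.
Producers take the larger share because supply is less price-elastic here (demand slope 6 vs supply slope 4).

Producers bear the larger share: $10.8 per gallon.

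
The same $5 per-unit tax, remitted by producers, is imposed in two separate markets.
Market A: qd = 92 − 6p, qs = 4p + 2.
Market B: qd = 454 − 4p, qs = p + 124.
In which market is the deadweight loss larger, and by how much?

Market A, by $20.

Market A: pre-tax p* = $9, q* = 38; post-tax q = 26; deadweight loss = $30.
Market B: pre-tax p* = $66, q* = 190; post-tax q = 186; deadweight loss = $10.
Difference: $30 vs $10 → market A is larger by $20.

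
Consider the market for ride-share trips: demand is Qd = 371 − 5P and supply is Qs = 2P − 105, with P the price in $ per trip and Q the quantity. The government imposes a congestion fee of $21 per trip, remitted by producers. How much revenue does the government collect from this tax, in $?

Without the tax, 371 − 5P = 2P − 105 gives 7P = 476, so P* = $68 and Q* = 31.
With the tax collected from producers, supply shifts: Qs = 2(P − 21) − 105.
New equilibrium: buyers pay $74, producers receive $53, Q = 1. (Wedge: Pb − Ps = 21.)
Revenue = t · Q = 21 · 1 = $21.

Tax revenue = $21.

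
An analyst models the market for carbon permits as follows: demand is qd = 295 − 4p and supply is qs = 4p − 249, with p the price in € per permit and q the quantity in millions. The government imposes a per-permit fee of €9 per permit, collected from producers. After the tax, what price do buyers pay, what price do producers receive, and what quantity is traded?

Before the tax: set 295 − 4p = 4p − 249 → p* = €68, q* = 23.
With the tax collected from producers, supply shifts: qs = 4(p − 9) − 249.
New equilibrium: buyers pay €72.5, producers receive €63.5, q = 5. (Wedge: pb − ps = 9.)
The less price-elastic side of the market bears the larger share of a per-unit tax.

Buyers pay €72.5; producers receive €63.5; quantity = 5.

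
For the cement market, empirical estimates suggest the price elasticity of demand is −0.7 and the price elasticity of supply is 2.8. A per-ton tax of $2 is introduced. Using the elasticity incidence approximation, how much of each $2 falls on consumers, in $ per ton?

Consumers bear ≈ $1.6 per ton.

Incidence ratio: consumers' share ≈ εs / (εs + |εd|) = 2.8 / (2.8 + 0.7) = 0.8.
So consumers bear ≈ 0.8 × $2 = $1.6; sellers bear $0.4.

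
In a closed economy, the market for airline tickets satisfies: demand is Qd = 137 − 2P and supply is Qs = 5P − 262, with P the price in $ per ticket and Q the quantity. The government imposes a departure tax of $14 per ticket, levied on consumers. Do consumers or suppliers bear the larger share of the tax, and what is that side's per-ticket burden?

Without the tax, 137 − 2P = 5P − 262 gives 7P = 399, so P* = $57 and Q* = 23.
With the tax collected from consumers, demand (in seller-price terms) shifts: Qd = 137 − 2(P + 14).
New equilibrium: consumers pay $67, suppliers receive $53, Q = 3. (Wedge: Pb − Ps = 14.)
Per-ticket burden: consumers $10, suppliers $4.
Consumers take the larger share because demand is less price-elastic here (demand slope 2 vs supply slope 5).

Consumers bear the larger share: $10 per ticket.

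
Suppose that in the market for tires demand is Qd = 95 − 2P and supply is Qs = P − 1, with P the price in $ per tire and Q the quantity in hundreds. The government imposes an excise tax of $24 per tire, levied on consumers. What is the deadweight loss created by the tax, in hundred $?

Deadweight loss = $192 hundred.

Without the tax, 95 − 2P = P − 1 gives 3P = 96, so P* = $32 and Q* = 31.
With the tax collected from consumers, demand (in seller-price terms) shifts: Qd = 95 − 2(P + 24).
New equilibrium: consumers pay $40, producers receive $16, Q = 15. (Wedge: Pb − Ps = 24.)
Quantity falls by |ΔQ| = |31 − 15| = 16.
DWL = ½ · t · |ΔQ| = ½ · 24 · 16 = $192.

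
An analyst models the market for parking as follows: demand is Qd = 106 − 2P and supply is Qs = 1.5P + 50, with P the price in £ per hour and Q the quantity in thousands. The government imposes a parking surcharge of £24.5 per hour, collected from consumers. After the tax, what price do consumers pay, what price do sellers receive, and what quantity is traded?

Consumers pay £26.5; sellers receive £2; quantity = 53.

Before the tax: set 106 − 2P = 1.5P + 50 → P* = £16, Q* = 74.
With the tax collected from consumers, demand (in seller-price terms) shifts: Qd = 106 − 2(P + 24.5).
New equilibrium: consumers pay £26.5, sellers receive £2, Q = 53. (Wedge: Pb − Ps = 24.5.)
The less price-elastic side of the market bears the larger share of a per-unit tax.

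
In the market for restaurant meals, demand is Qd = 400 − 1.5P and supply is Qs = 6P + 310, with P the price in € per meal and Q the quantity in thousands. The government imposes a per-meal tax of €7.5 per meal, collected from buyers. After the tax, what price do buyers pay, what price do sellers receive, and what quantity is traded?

Before the tax: set 400 − 1.5P = 6P + 310 → P* = €12, Q* = 382.
With the tax collected from buyers, demand (in seller-price terms) shifts: Qd = 400 − 1.5(P + 7.5).
New equilibrium: buyers pay €18, sellers receive €10.5, Q = 373. (Wedge: Pb − Ps = 7.5.)
The less price-elastic side of the market bears the larger share of a per-unit tax.

Buyers pay €18; sellers receive €10.5; quantity = 373.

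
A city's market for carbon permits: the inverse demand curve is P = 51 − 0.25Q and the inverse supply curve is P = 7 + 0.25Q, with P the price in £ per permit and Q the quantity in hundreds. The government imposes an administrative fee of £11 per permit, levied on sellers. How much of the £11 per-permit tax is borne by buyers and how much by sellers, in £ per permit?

Buyers bear £5.5 per permit; sellers bear £5.5 per permit.

Rewrite in direct form: Qd = 204 − 4P and Qs = 4P − 28.
Before the tax: set 204 − 4P = 4P − 28 → P* = £29, Q* = 88.
With the tax collected from sellers, supply shifts: Qs = 4(P − 11) − 28.
Solving gives Q = 66 with buyers paying £34.5 and sellers receiving £23.5 (the £11 wedge).
Burden on buyers: £5.5; on sellers: £5.5. (They sum to £11.)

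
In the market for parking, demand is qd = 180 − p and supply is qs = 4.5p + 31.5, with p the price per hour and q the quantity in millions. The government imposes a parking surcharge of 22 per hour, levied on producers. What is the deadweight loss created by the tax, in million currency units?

Deadweight loss = 198 million.

Before the tax: set 180 − p = 4.5p + 31.5 → p* = 27, q* = 153.
With the tax collected from producers, supply shifts: qs = 4.5(p − 22) + 31.5.
New equilibrium: buyers pay 45, producers receive 23, q = 135. (Wedge: pb − ps = 22.)
Quantity falls by |ΔQ| = |153 − 135| = 18.
DWL = ½ · t · |ΔQ| = ½ · 22 · 18 = 198.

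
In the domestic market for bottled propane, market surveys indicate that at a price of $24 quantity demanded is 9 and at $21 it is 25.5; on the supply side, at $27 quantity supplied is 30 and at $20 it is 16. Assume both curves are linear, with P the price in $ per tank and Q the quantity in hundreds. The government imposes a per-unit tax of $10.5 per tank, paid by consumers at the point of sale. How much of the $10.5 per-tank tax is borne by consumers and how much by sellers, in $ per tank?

Consumers bear $2.8 per tank; sellers bear $7.7 per tank.

Demand slope: (25.5 − 9)/(21 − 24) = -5.5, so Qd = 141 − 5.5P.
Supply slope: (16 − 30)/(20 − 27) = 2, so Qs = 2P − 24.
Without the tax, 141 − 5.5P = 2P − 24 gives 7.5P = 165, so P* = $22 and Q* = 20.
With the tax collected from consumers, demand (in seller-price terms) shifts: Qd = 141 − 5.5(P + 10.5).
New equilibrium: consumers pay $24.8, sellers receive $14.3, Q = 4.6. (Wedge: Pb − Ps = 10.5.)
Burden on consumers: $2.8; on sellers: $7.7. (They sum to $10.5.)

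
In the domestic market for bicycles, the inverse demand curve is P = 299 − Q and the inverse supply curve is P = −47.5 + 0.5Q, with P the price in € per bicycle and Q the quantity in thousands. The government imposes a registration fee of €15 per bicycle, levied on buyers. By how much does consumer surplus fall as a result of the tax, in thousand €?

Inverting to Q(P) form: Qd = 299 − P; Qs = 2P + 95.
Before the tax: set 299 − P = 2P + 95 → P* = €68, Q* = 231.
With the tax collected from buyers, demand (in seller-price terms) shifts: Qd = 299 − (P + 15).
Solving gives Q = 221 with buyers paying €78 and suppliers receiving €63 (the €15 wedge).
ΔCS is the trapezoid between Q = 221 and Q = 231 of height €10: ½ · (231 + 221) · 10 = €2260.

Consumer surplus falls by €2260 thousand.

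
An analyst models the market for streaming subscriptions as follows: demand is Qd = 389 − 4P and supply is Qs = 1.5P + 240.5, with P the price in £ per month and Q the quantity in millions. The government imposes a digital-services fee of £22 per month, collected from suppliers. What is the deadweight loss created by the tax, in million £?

Without the tax, 389 − 4P = 1.5P + 240.5 gives 5.5P = 148.5, so P* = £27 and Q* = 281.
With the tax collected from suppliers, supply shifts: Qs = 1.5(P − 22) + 240.5.
Solving gives Q = 257 with buyers paying £33 and suppliers receiving £11 (the £22 wedge).
Quantity falls by |ΔQ| = |281 − 257| = 24.
DWL = ½ · t · |ΔQ| = ½ · 22 · 24 = £264.

Deadweight loss = £264 million.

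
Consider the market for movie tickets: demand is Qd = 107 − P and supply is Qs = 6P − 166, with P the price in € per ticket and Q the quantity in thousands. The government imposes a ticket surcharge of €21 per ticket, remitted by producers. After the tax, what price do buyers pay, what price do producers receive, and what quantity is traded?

Buyers pay €57; producers receive €36; quantity = 50.

Before the tax: set 107 − P = 6P − 166 → P* = €39, Q* = 68.
With the tax collected from producers, supply shifts: Qs = 6(P − 21) − 166.
Solving gives Q = 50 with buyers paying €57 and producers receiving €36 (the €21 wedge).
The less price-elastic side of the market bears the larger share of a per-unit tax.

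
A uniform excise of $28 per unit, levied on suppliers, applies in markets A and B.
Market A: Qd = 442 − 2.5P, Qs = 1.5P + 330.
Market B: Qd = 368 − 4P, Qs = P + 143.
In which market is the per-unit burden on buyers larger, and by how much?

Market A, by $4.9.

Market A: pre-tax P* = $28, Q* = 372; post-tax Q = 345.75; per-unit burden on buyers = $10.5.
Market B: pre-tax P* = $45, Q* = 188; post-tax Q = 165.6; per-unit burden on buyers = $5.6.
Difference: $10.5 vs $5.6 → market A is larger by $4.9.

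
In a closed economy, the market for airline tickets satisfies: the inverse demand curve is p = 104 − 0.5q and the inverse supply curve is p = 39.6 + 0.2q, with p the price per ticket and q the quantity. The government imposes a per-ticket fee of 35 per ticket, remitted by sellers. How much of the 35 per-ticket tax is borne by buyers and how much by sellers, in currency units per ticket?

Buyers bear 25 per ticket; sellers bear 10 per ticket.

Inverting to q(p) form: qd = 208 − 2p; qs = 5p − 198.
Before the tax: set 208 − 2p = 5p − 198 → p* = 58, q* = 92.
With the tax collected from sellers, supply shifts: qs = 5(p − 35) − 198.
New equilibrium: buyers pay 83, sellers receive 48, q = 42. (Wedge: pb − ps = 35.)
Burden on buyers: 25; on sellers: 10. (They sum to 35.)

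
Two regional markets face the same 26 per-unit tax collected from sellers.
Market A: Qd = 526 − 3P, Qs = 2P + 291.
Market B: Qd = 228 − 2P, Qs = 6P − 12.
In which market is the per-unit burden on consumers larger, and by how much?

Market A: pre-tax P* = 47, Q* = 385; post-tax Q = 353.8; per-unit burden on consumers = 10.4.
Market B: pre-tax P* = 30, Q* = 168; post-tax Q = 129; per-unit burden on consumers = 19.5.
Difference: 10.4 vs 19.5 → market B is larger by 9.1.

Market B, by 9.1.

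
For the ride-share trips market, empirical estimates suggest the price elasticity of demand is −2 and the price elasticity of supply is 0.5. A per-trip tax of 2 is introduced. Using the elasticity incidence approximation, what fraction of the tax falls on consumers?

Consumers' share ≈ 0.2.

Incidence ratio: consumers' share ≈ εs / (εs + |εd|) = 0.5 / (0.5 + 2) = 0.2.
Supply is the less elastic side, so consumers bear the smaller share.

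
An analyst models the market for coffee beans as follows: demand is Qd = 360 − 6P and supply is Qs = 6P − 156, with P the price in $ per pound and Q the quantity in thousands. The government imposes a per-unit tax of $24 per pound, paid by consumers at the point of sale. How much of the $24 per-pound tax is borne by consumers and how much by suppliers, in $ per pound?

Without the tax, 360 − 6P = 6P − 156 gives 12P = 516, so P* = $43 and Q* = 102.
With the tax collected from consumers, demand (in seller-price terms) shifts: Qd = 360 − 6(P + 24).
New equilibrium: consumers pay $55, suppliers receive $31, Q = 30. (Wedge: Pb − Ps = 24.)
Burden on consumers: $12; on suppliers: $12. (They sum to $24.)

Consumers bear $12 per pound; suppliers bear $12 per pound.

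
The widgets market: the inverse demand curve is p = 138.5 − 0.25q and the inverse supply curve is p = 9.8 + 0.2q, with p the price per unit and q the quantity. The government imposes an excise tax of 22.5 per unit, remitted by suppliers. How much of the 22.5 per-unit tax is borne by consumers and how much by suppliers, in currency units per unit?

Inverting to q(p) form: qd = 554 − 4p; qs = 5p − 49.
Without the tax, 554 − 4p = 5p − 49 gives 9p = 603, so p* = 67 and q* = 286.
With the tax collected from suppliers, supply shifts: qs = 5(p − 22.5) − 49.
Solving gives q = 236 with consumers paying 79.5 and suppliers receiving 57 (the 22.5 wedge).
Burden on consumers: 12.5; on suppliers: 10. (They sum to 22.5.)
The less price-elastic side of the market bears the larger share of a per-unit tax.

Consumers bear 12.5 per unit; suppliers bear 10 per unit.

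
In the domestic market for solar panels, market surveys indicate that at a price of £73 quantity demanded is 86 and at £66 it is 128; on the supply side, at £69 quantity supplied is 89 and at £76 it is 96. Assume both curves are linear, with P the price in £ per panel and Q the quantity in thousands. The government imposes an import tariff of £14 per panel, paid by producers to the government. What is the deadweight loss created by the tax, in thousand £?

Demand slope: (128 − 86)/(66 − 73) = -6, so Qd = 524 − 6P.
Supply slope: (96 − 89)/(76 − 69) = 1, so Qs = P + 20.
Without the tax, 524 − 6P = P + 20 gives 7P = 504, so P* = £72 and Q* = 92.
With the tax collected from producers, supply shifts: Qs = (P − 14) + 20.
New equilibrium: consumers pay £74, producers receive £60, Q = 80. (Wedge: Pb − Ps = 14.)
Quantity falls by |ΔQ| = |92 − 80| = 12.
DWL = ½ · t · |ΔQ| = ½ · 14 · 12 = £84.

Deadweight loss = £84 thousand.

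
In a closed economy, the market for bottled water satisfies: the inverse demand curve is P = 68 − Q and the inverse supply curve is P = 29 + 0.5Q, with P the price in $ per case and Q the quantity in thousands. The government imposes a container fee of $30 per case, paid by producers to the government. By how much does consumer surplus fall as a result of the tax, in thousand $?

Rewrite in direct form: Qd = 68 − P and Qs = 2P − 58.
Without the tax, 68 − P = 2P − 58 gives 3P = 126, so P* = $42 and Q* = 26.
With the tax collected from producers, supply shifts: Qs = 2(P − 30) − 58.
Solving gives Q = 6 with buyers paying $62 and producers receiving $32 (the $30 wedge).
ΔCS is the trapezoid between Q = 6 and Q = 26 of height $20: ½ · (26 + 6) · 20 = $320.

Consumer surplus falls by $320 thousand.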